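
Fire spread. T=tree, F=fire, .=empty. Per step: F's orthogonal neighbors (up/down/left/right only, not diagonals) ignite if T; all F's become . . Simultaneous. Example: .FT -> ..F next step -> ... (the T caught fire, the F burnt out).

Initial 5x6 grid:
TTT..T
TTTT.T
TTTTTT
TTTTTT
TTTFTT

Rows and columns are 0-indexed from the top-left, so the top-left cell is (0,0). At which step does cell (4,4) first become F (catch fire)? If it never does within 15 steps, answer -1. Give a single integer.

Step 1: cell (4,4)='F' (+3 fires, +1 burnt)
  -> target ignites at step 1
Step 2: cell (4,4)='.' (+5 fires, +3 burnt)
Step 3: cell (4,4)='.' (+6 fires, +5 burnt)
Step 4: cell (4,4)='.' (+4 fires, +6 burnt)
Step 5: cell (4,4)='.' (+4 fires, +4 burnt)
Step 6: cell (4,4)='.' (+3 fires, +4 burnt)
Step 7: cell (4,4)='.' (+1 fires, +3 burnt)
Step 8: cell (4,4)='.' (+0 fires, +1 burnt)
  fire out at step 8

1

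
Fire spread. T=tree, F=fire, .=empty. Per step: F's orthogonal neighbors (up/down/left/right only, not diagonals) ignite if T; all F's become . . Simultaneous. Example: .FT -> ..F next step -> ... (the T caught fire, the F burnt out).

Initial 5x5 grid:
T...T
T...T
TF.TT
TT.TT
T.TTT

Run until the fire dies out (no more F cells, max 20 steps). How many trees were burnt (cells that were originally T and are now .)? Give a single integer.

Answer: 6

Derivation:
Step 1: +2 fires, +1 burnt (F count now 2)
Step 2: +2 fires, +2 burnt (F count now 2)
Step 3: +2 fires, +2 burnt (F count now 2)
Step 4: +0 fires, +2 burnt (F count now 0)
Fire out after step 4
Initially T: 15, now '.': 16
Total burnt (originally-T cells now '.'): 6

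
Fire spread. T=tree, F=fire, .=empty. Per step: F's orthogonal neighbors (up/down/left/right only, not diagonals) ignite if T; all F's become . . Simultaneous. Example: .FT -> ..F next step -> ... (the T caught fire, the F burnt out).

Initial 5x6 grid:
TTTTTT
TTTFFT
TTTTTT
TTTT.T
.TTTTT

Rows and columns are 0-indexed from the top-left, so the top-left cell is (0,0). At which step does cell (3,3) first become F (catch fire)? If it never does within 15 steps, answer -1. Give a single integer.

Step 1: cell (3,3)='T' (+6 fires, +2 burnt)
Step 2: cell (3,3)='F' (+6 fires, +6 burnt)
  -> target ignites at step 2
Step 3: cell (3,3)='.' (+6 fires, +6 burnt)
Step 4: cell (3,3)='.' (+6 fires, +6 burnt)
Step 5: cell (3,3)='.' (+2 fires, +6 burnt)
Step 6: cell (3,3)='.' (+0 fires, +2 burnt)
  fire out at step 6

2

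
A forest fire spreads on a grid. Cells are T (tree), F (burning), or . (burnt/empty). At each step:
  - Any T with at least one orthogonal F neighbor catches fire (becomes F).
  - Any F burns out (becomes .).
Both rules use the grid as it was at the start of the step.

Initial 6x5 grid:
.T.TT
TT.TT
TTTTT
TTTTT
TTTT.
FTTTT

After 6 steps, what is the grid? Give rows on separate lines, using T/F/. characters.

Step 1: 2 trees catch fire, 1 burn out
  .T.TT
  TT.TT
  TTTTT
  TTTTT
  FTTT.
  .FTTT
Step 2: 3 trees catch fire, 2 burn out
  .T.TT
  TT.TT
  TTTTT
  FTTTT
  .FTT.
  ..FTT
Step 3: 4 trees catch fire, 3 burn out
  .T.TT
  TT.TT
  FTTTT
  .FTTT
  ..FT.
  ...FT
Step 4: 5 trees catch fire, 4 burn out
  .T.TT
  FT.TT
  .FTTT
  ..FTT
  ...F.
  ....F
Step 5: 3 trees catch fire, 5 burn out
  .T.TT
  .F.TT
  ..FTT
  ...FT
  .....
  .....
Step 6: 3 trees catch fire, 3 burn out
  .F.TT
  ...TT
  ...FT
  ....F
  .....
  .....

.F.TT
...TT
...FT
....F
.....
.....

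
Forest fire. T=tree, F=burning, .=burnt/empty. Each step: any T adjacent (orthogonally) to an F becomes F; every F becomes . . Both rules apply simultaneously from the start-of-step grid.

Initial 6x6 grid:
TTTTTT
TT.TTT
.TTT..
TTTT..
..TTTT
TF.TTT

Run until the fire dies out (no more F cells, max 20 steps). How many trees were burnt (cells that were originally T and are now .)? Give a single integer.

Answer: 1

Derivation:
Step 1: +1 fires, +1 burnt (F count now 1)
Step 2: +0 fires, +1 burnt (F count now 0)
Fire out after step 2
Initially T: 26, now '.': 11
Total burnt (originally-T cells now '.'): 1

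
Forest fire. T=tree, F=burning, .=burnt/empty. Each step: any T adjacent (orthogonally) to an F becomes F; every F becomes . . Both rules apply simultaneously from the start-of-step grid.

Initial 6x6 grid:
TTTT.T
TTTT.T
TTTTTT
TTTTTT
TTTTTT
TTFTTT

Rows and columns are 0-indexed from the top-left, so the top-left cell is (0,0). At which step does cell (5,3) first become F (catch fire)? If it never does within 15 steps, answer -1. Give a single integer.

Step 1: cell (5,3)='F' (+3 fires, +1 burnt)
  -> target ignites at step 1
Step 2: cell (5,3)='.' (+5 fires, +3 burnt)
Step 3: cell (5,3)='.' (+6 fires, +5 burnt)
Step 4: cell (5,3)='.' (+6 fires, +6 burnt)
Step 5: cell (5,3)='.' (+6 fires, +6 burnt)
Step 6: cell (5,3)='.' (+4 fires, +6 burnt)
Step 7: cell (5,3)='.' (+2 fires, +4 burnt)
Step 8: cell (5,3)='.' (+1 fires, +2 burnt)
Step 9: cell (5,3)='.' (+0 fires, +1 burnt)
  fire out at step 9

1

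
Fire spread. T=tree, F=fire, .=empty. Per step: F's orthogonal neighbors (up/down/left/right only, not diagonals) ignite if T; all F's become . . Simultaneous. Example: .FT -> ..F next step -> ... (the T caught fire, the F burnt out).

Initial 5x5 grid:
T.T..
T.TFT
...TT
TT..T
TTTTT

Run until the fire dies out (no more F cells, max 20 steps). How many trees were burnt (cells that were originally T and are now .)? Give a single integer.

Answer: 13

Derivation:
Step 1: +3 fires, +1 burnt (F count now 3)
Step 2: +2 fires, +3 burnt (F count now 2)
Step 3: +1 fires, +2 burnt (F count now 1)
Step 4: +1 fires, +1 burnt (F count now 1)
Step 5: +1 fires, +1 burnt (F count now 1)
Step 6: +1 fires, +1 burnt (F count now 1)
Step 7: +1 fires, +1 burnt (F count now 1)
Step 8: +2 fires, +1 burnt (F count now 2)
Step 9: +1 fires, +2 burnt (F count now 1)
Step 10: +0 fires, +1 burnt (F count now 0)
Fire out after step 10
Initially T: 15, now '.': 23
Total burnt (originally-T cells now '.'): 13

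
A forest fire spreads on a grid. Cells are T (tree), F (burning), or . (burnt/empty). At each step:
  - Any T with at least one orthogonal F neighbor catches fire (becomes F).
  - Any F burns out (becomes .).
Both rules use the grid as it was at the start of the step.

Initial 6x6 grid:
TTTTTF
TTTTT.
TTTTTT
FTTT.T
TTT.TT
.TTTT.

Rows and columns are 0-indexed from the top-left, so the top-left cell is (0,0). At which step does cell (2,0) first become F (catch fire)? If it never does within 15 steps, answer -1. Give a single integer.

Step 1: cell (2,0)='F' (+4 fires, +2 burnt)
  -> target ignites at step 1
Step 2: cell (2,0)='.' (+6 fires, +4 burnt)
Step 3: cell (2,0)='.' (+9 fires, +6 burnt)
Step 4: cell (2,0)='.' (+5 fires, +9 burnt)
Step 5: cell (2,0)='.' (+2 fires, +5 burnt)
Step 6: cell (2,0)='.' (+2 fires, +2 burnt)
Step 7: cell (2,0)='.' (+1 fires, +2 burnt)
Step 8: cell (2,0)='.' (+0 fires, +1 burnt)
  fire out at step 8

1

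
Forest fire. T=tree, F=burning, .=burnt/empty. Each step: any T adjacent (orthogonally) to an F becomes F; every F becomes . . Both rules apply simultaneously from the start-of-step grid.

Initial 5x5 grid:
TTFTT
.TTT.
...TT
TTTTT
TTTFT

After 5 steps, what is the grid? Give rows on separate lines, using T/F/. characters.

Step 1: 6 trees catch fire, 2 burn out
  TF.FT
  .TFT.
  ...TT
  TTTFT
  TTF.F
Step 2: 8 trees catch fire, 6 burn out
  F...F
  .F.F.
  ...FT
  TTF.F
  TF...
Step 3: 3 trees catch fire, 8 burn out
  .....
  .....
  ....F
  TF...
  F....
Step 4: 1 trees catch fire, 3 burn out
  .....
  .....
  .....
  F....
  .....
Step 5: 0 trees catch fire, 1 burn out
  .....
  .....
  .....
  .....
  .....

.....
.....
.....
.....
.....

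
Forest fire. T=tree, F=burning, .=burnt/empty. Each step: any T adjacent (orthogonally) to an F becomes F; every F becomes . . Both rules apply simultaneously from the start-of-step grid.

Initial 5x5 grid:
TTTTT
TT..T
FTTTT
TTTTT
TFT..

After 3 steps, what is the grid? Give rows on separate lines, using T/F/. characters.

Step 1: 6 trees catch fire, 2 burn out
  TTTTT
  FT..T
  .FTTT
  FFTTT
  F.F..
Step 2: 4 trees catch fire, 6 burn out
  FTTTT
  .F..T
  ..FTT
  ..FTT
  .....
Step 3: 3 trees catch fire, 4 burn out
  .FTTT
  ....T
  ...FT
  ...FT
  .....

.FTTT
....T
...FT
...FT
.....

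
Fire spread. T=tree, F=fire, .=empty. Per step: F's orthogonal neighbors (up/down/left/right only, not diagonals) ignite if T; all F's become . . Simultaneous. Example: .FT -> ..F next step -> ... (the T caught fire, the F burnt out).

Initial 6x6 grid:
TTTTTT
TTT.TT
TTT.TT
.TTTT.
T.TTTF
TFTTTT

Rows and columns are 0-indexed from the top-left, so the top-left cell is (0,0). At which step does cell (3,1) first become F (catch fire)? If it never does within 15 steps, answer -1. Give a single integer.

Step 1: cell (3,1)='T' (+4 fires, +2 burnt)
Step 2: cell (3,1)='T' (+6 fires, +4 burnt)
Step 3: cell (3,1)='T' (+3 fires, +6 burnt)
Step 4: cell (3,1)='F' (+4 fires, +3 burnt)
  -> target ignites at step 4
Step 5: cell (3,1)='.' (+4 fires, +4 burnt)
Step 6: cell (3,1)='.' (+5 fires, +4 burnt)
Step 7: cell (3,1)='.' (+2 fires, +5 burnt)
Step 8: cell (3,1)='.' (+1 fires, +2 burnt)
Step 9: cell (3,1)='.' (+0 fires, +1 burnt)
  fire out at step 9

4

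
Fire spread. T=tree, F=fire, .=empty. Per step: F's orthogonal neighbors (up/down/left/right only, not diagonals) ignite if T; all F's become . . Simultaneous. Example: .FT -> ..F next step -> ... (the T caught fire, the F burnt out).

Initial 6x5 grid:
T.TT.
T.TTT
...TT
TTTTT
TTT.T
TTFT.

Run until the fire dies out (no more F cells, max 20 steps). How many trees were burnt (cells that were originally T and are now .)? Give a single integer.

Answer: 19

Derivation:
Step 1: +3 fires, +1 burnt (F count now 3)
Step 2: +3 fires, +3 burnt (F count now 3)
Step 3: +3 fires, +3 burnt (F count now 3)
Step 4: +3 fires, +3 burnt (F count now 3)
Step 5: +3 fires, +3 burnt (F count now 3)
Step 6: +3 fires, +3 burnt (F count now 3)
Step 7: +1 fires, +3 burnt (F count now 1)
Step 8: +0 fires, +1 burnt (F count now 0)
Fire out after step 8
Initially T: 21, now '.': 28
Total burnt (originally-T cells now '.'): 19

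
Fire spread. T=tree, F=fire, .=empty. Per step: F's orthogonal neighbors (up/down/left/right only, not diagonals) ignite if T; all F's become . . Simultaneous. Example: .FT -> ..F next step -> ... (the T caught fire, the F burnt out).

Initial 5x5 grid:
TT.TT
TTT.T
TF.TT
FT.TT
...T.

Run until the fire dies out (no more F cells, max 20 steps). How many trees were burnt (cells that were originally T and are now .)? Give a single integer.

Step 1: +3 fires, +2 burnt (F count now 3)
Step 2: +3 fires, +3 burnt (F count now 3)
Step 3: +1 fires, +3 burnt (F count now 1)
Step 4: +0 fires, +1 burnt (F count now 0)
Fire out after step 4
Initially T: 15, now '.': 17
Total burnt (originally-T cells now '.'): 7

Answer: 7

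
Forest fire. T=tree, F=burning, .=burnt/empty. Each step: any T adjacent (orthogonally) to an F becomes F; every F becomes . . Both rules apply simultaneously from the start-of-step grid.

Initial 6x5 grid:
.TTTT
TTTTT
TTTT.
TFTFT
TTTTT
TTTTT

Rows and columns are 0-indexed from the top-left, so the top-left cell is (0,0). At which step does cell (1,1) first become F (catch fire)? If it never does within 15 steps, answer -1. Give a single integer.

Step 1: cell (1,1)='T' (+7 fires, +2 burnt)
Step 2: cell (1,1)='F' (+9 fires, +7 burnt)
  -> target ignites at step 2
Step 3: cell (1,1)='.' (+8 fires, +9 burnt)
Step 4: cell (1,1)='.' (+2 fires, +8 burnt)
Step 5: cell (1,1)='.' (+0 fires, +2 burnt)
  fire out at step 5

2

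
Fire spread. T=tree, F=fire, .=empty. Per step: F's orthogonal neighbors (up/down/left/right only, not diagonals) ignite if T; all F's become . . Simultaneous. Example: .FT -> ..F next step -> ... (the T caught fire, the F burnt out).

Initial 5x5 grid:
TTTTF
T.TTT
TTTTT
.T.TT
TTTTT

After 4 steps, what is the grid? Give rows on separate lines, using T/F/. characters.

Step 1: 2 trees catch fire, 1 burn out
  TTTF.
  T.TTF
  TTTTT
  .T.TT
  TTTTT
Step 2: 3 trees catch fire, 2 burn out
  TTF..
  T.TF.
  TTTTF
  .T.TT
  TTTTT
Step 3: 4 trees catch fire, 3 burn out
  TF...
  T.F..
  TTTF.
  .T.TF
  TTTTT
Step 4: 4 trees catch fire, 4 burn out
  F....
  T....
  TTF..
  .T.F.
  TTTTF

F....
T....
TTF..
.T.F.
TTTTF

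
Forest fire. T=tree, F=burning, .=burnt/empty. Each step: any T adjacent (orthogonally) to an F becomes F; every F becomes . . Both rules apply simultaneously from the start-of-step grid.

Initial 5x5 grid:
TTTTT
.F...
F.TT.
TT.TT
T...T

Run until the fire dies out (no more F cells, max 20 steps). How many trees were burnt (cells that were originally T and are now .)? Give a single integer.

Step 1: +2 fires, +2 burnt (F count now 2)
Step 2: +4 fires, +2 burnt (F count now 4)
Step 3: +1 fires, +4 burnt (F count now 1)
Step 4: +1 fires, +1 burnt (F count now 1)
Step 5: +0 fires, +1 burnt (F count now 0)
Fire out after step 5
Initially T: 13, now '.': 20
Total burnt (originally-T cells now '.'): 8

Answer: 8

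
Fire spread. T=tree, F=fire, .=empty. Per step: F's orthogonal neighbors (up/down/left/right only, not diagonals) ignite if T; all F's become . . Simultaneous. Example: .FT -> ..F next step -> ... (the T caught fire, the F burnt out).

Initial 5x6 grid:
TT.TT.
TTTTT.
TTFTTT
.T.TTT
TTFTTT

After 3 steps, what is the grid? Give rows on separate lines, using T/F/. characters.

Step 1: 5 trees catch fire, 2 burn out
  TT.TT.
  TTFTT.
  TF.FTT
  .T.TTT
  TF.FTT
Step 2: 8 trees catch fire, 5 burn out
  TT.TT.
  TF.FT.
  F...FT
  .F.FTT
  F...FT
Step 3: 7 trees catch fire, 8 burn out
  TF.FT.
  F...F.
  .....F
  ....FT
  .....F

TF.FT.
F...F.
.....F
....FT
.....F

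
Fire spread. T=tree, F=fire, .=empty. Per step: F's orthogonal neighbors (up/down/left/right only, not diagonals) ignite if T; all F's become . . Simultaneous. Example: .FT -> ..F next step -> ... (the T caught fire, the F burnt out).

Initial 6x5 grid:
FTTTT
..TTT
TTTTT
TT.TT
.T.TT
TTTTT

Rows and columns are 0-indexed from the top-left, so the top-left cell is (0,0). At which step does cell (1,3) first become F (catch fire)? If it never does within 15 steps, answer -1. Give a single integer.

Step 1: cell (1,3)='T' (+1 fires, +1 burnt)
Step 2: cell (1,3)='T' (+1 fires, +1 burnt)
Step 3: cell (1,3)='T' (+2 fires, +1 burnt)
Step 4: cell (1,3)='F' (+3 fires, +2 burnt)
  -> target ignites at step 4
Step 5: cell (1,3)='.' (+3 fires, +3 burnt)
Step 6: cell (1,3)='.' (+4 fires, +3 burnt)
Step 7: cell (1,3)='.' (+4 fires, +4 burnt)
Step 8: cell (1,3)='.' (+3 fires, +4 burnt)
Step 9: cell (1,3)='.' (+3 fires, +3 burnt)
Step 10: cell (1,3)='.' (+0 fires, +3 burnt)
  fire out at step 10

4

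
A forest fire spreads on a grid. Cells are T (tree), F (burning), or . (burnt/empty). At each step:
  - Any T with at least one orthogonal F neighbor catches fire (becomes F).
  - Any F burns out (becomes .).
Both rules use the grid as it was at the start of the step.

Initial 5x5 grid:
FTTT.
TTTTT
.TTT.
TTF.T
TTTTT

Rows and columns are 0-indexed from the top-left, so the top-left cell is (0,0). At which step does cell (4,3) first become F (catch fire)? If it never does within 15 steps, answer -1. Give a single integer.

Step 1: cell (4,3)='T' (+5 fires, +2 burnt)
Step 2: cell (4,3)='F' (+8 fires, +5 burnt)
  -> target ignites at step 2
Step 3: cell (4,3)='.' (+4 fires, +8 burnt)
Step 4: cell (4,3)='.' (+2 fires, +4 burnt)
Step 5: cell (4,3)='.' (+0 fires, +2 burnt)
  fire out at step 5

2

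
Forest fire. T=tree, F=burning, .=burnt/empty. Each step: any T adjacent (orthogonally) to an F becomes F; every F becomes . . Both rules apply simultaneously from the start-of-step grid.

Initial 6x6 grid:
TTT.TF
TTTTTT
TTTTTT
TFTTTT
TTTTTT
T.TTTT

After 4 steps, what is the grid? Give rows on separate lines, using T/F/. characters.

Step 1: 6 trees catch fire, 2 burn out
  TTT.F.
  TTTTTF
  TFTTTT
  F.FTTT
  TFTTTT
  T.TTTT
Step 2: 8 trees catch fire, 6 burn out
  TTT...
  TFTTF.
  F.FTTF
  ...FTT
  F.FTTT
  T.TTTT
Step 3: 11 trees catch fire, 8 burn out
  TFT...
  F.FF..
  ...FF.
  ....FF
  ...FTT
  F.FTTT
Step 4: 5 trees catch fire, 11 burn out
  F.F...
  ......
  ......
  ......
  ....FF
  ...FTT

F.F...
......
......
......
....FF
...FTT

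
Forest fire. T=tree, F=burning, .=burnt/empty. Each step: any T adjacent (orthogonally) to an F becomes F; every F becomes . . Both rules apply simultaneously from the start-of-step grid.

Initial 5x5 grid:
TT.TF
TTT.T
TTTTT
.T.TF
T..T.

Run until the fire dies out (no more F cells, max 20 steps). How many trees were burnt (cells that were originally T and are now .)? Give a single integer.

Step 1: +4 fires, +2 burnt (F count now 4)
Step 2: +2 fires, +4 burnt (F count now 2)
Step 3: +1 fires, +2 burnt (F count now 1)
Step 4: +2 fires, +1 burnt (F count now 2)
Step 5: +3 fires, +2 burnt (F count now 3)
Step 6: +2 fires, +3 burnt (F count now 2)
Step 7: +1 fires, +2 burnt (F count now 1)
Step 8: +0 fires, +1 burnt (F count now 0)
Fire out after step 8
Initially T: 16, now '.': 24
Total burnt (originally-T cells now '.'): 15

Answer: 15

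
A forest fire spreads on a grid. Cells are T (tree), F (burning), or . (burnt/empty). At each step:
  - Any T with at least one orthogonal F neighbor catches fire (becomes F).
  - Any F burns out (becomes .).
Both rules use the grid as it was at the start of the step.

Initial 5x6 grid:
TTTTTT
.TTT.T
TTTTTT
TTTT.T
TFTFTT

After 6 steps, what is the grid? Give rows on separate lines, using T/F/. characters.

Step 1: 5 trees catch fire, 2 burn out
  TTTTTT
  .TTT.T
  TTTTTT
  TFTF.T
  F.F.FT
Step 2: 5 trees catch fire, 5 burn out
  TTTTTT
  .TTT.T
  TFTFTT
  F.F..T
  .....F
Step 3: 6 trees catch fire, 5 burn out
  TTTTTT
  .FTF.T
  F.F.FT
  .....F
  ......
Step 4: 4 trees catch fire, 6 burn out
  TFTFTT
  ..F..T
  .....F
  ......
  ......
Step 5: 4 trees catch fire, 4 burn out
  F.F.FT
  .....F
  ......
  ......
  ......
Step 6: 1 trees catch fire, 4 burn out
  .....F
  ......
  ......
  ......
  ......

.....F
......
......
......
......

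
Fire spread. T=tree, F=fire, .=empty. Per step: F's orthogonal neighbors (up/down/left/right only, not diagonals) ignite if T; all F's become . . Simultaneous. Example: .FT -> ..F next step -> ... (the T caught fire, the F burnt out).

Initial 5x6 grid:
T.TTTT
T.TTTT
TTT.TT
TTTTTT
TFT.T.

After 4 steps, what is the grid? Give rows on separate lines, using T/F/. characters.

Step 1: 3 trees catch fire, 1 burn out
  T.TTTT
  T.TTTT
  TTT.TT
  TFTTTT
  F.F.T.
Step 2: 3 trees catch fire, 3 burn out
  T.TTTT
  T.TTTT
  TFT.TT
  F.FTTT
  ....T.
Step 3: 3 trees catch fire, 3 burn out
  T.TTTT
  T.TTTT
  F.F.TT
  ...FTT
  ....T.
Step 4: 3 trees catch fire, 3 burn out
  T.TTTT
  F.FTTT
  ....TT
  ....FT
  ....T.

T.TTTT
F.FTTT
....TT
....FT
....T.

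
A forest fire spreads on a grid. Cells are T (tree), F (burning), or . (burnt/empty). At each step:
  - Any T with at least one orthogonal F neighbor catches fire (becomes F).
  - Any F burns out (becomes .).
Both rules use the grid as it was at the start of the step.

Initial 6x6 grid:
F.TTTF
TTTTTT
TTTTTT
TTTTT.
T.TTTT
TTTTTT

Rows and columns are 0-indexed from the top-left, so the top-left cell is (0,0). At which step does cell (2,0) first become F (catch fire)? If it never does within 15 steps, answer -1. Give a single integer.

Step 1: cell (2,0)='T' (+3 fires, +2 burnt)
Step 2: cell (2,0)='F' (+5 fires, +3 burnt)
  -> target ignites at step 2
Step 3: cell (2,0)='.' (+6 fires, +5 burnt)
Step 4: cell (2,0)='.' (+5 fires, +6 burnt)
Step 5: cell (2,0)='.' (+4 fires, +5 burnt)
Step 6: cell (2,0)='.' (+5 fires, +4 burnt)
Step 7: cell (2,0)='.' (+3 fires, +5 burnt)
Step 8: cell (2,0)='.' (+0 fires, +3 burnt)
  fire out at step 8

2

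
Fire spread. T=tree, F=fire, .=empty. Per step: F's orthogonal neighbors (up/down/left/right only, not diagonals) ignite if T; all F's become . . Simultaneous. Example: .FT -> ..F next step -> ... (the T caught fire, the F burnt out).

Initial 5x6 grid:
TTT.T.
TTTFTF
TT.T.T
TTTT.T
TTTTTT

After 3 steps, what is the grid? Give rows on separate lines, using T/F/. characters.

Step 1: 4 trees catch fire, 2 burn out
  TTT.T.
  TTF.F.
  TT.F.F
  TTTT.T
  TTTTTT
Step 2: 5 trees catch fire, 4 burn out
  TTF.F.
  TF....
  TT....
  TTTF.F
  TTTTTT
Step 3: 6 trees catch fire, 5 burn out
  TF....
  F.....
  TF....
  TTF...
  TTTFTF

TF....
F.....
TF....
TTF...
TTTFTF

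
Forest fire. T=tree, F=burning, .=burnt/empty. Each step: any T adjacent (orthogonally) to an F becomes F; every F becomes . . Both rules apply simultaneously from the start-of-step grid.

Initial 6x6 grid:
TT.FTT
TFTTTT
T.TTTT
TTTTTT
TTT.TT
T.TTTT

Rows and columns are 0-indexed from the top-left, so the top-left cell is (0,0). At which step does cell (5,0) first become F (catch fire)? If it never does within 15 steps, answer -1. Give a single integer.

Step 1: cell (5,0)='T' (+5 fires, +2 burnt)
Step 2: cell (5,0)='T' (+6 fires, +5 burnt)
Step 3: cell (5,0)='T' (+5 fires, +6 burnt)
Step 4: cell (5,0)='T' (+5 fires, +5 burnt)
Step 5: cell (5,0)='F' (+5 fires, +5 burnt)
  -> target ignites at step 5
Step 6: cell (5,0)='.' (+3 fires, +5 burnt)
Step 7: cell (5,0)='.' (+1 fires, +3 burnt)
Step 8: cell (5,0)='.' (+0 fires, +1 burnt)
  fire out at step 8

5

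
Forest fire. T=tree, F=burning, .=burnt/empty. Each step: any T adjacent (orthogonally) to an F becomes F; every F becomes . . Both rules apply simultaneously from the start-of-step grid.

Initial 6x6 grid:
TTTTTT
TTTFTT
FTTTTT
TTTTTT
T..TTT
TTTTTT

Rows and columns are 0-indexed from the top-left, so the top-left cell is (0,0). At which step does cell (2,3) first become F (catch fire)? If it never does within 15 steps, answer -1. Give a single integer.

Step 1: cell (2,3)='F' (+7 fires, +2 burnt)
  -> target ignites at step 1
Step 2: cell (2,3)='.' (+10 fires, +7 burnt)
Step 3: cell (2,3)='.' (+7 fires, +10 burnt)
Step 4: cell (2,3)='.' (+4 fires, +7 burnt)
Step 5: cell (2,3)='.' (+3 fires, +4 burnt)
Step 6: cell (2,3)='.' (+1 fires, +3 burnt)
Step 7: cell (2,3)='.' (+0 fires, +1 burnt)
  fire out at step 7

1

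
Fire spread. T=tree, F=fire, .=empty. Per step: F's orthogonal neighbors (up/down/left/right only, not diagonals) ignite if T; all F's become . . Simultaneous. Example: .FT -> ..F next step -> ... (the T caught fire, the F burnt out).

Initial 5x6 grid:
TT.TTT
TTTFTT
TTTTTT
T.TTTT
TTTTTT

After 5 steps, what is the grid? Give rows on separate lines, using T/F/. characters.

Step 1: 4 trees catch fire, 1 burn out
  TT.FTT
  TTF.FT
  TTTFTT
  T.TTTT
  TTTTTT
Step 2: 6 trees catch fire, 4 burn out
  TT..FT
  TF...F
  TTF.FT
  T.TFTT
  TTTTTT
Step 3: 8 trees catch fire, 6 burn out
  TF...F
  F.....
  TF...F
  T.F.FT
  TTTFTT
Step 4: 5 trees catch fire, 8 burn out
  F.....
  ......
  F.....
  T....F
  TTF.FT
Step 5: 3 trees catch fire, 5 burn out
  ......
  ......
  ......
  F.....
  TF...F

......
......
......
F.....
TF...F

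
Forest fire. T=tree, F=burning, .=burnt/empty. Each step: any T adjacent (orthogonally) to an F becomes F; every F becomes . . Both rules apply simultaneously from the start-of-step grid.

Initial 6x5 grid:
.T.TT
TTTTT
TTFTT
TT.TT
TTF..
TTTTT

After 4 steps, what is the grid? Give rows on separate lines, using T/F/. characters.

Step 1: 5 trees catch fire, 2 burn out
  .T.TT
  TTFTT
  TF.FT
  TT.TT
  TF...
  TTFTT
Step 2: 9 trees catch fire, 5 burn out
  .T.TT
  TF.FT
  F...F
  TF.FT
  F....
  TF.FT
Step 3: 8 trees catch fire, 9 burn out
  .F.FT
  F...F
  .....
  F...F
  .....
  F...F
Step 4: 1 trees catch fire, 8 burn out
  ....F
  .....
  .....
  .....
  .....
  .....

....F
.....
.....
.....
.....
.....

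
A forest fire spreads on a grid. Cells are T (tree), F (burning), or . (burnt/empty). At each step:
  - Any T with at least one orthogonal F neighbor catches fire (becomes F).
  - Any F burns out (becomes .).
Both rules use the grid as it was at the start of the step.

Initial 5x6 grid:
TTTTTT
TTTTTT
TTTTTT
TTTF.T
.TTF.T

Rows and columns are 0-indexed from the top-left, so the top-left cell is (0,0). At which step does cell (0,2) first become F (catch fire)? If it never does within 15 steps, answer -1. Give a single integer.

Step 1: cell (0,2)='T' (+3 fires, +2 burnt)
Step 2: cell (0,2)='T' (+5 fires, +3 burnt)
Step 3: cell (0,2)='T' (+6 fires, +5 burnt)
Step 4: cell (0,2)='F' (+6 fires, +6 burnt)
  -> target ignites at step 4
Step 5: cell (0,2)='.' (+4 fires, +6 burnt)
Step 6: cell (0,2)='.' (+1 fires, +4 burnt)
Step 7: cell (0,2)='.' (+0 fires, +1 burnt)
  fire out at step 7

4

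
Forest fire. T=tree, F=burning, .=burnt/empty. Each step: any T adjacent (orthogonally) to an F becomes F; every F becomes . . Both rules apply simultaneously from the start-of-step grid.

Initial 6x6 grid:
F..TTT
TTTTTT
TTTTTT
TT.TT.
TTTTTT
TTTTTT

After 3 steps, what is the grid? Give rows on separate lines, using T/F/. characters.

Step 1: 1 trees catch fire, 1 burn out
  ...TTT
  FTTTTT
  TTTTTT
  TT.TT.
  TTTTTT
  TTTTTT
Step 2: 2 trees catch fire, 1 burn out
  ...TTT
  .FTTTT
  FTTTTT
  TT.TT.
  TTTTTT
  TTTTTT
Step 3: 3 trees catch fire, 2 burn out
  ...TTT
  ..FTTT
  .FTTTT
  FT.TT.
  TTTTTT
  TTTTTT

...TTT
..FTTT
.FTTTT
FT.TT.
TTTTTT
TTTTTT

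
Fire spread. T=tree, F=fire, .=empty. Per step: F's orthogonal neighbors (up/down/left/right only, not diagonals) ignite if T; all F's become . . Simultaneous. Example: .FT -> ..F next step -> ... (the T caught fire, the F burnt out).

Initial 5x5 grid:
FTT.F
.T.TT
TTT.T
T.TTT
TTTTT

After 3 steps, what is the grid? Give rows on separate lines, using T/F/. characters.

Step 1: 2 trees catch fire, 2 burn out
  .FT..
  .T.TF
  TTT.T
  T.TTT
  TTTTT
Step 2: 4 trees catch fire, 2 burn out
  ..F..
  .F.F.
  TTT.F
  T.TTT
  TTTTT
Step 3: 2 trees catch fire, 4 burn out
  .....
  .....
  TFT..
  T.TTF
  TTTTT

.....
.....
TFT..
T.TTF
TTTTT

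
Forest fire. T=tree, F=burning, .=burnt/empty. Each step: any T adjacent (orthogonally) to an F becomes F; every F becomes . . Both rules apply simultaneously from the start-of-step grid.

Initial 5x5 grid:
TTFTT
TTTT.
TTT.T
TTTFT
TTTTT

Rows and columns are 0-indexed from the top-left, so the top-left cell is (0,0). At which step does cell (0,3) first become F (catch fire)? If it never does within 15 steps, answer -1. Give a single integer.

Step 1: cell (0,3)='F' (+6 fires, +2 burnt)
  -> target ignites at step 1
Step 2: cell (0,3)='.' (+9 fires, +6 burnt)
Step 3: cell (0,3)='.' (+4 fires, +9 burnt)
Step 4: cell (0,3)='.' (+2 fires, +4 burnt)
Step 5: cell (0,3)='.' (+0 fires, +2 burnt)
  fire out at step 5

1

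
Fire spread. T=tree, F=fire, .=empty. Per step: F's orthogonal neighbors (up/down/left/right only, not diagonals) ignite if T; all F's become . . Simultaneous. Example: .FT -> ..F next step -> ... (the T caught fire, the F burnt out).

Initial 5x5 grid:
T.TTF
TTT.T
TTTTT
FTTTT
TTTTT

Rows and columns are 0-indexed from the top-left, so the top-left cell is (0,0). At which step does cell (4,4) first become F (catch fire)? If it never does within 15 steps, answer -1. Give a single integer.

Step 1: cell (4,4)='T' (+5 fires, +2 burnt)
Step 2: cell (4,4)='T' (+6 fires, +5 burnt)
Step 3: cell (4,4)='T' (+8 fires, +6 burnt)
Step 4: cell (4,4)='F' (+2 fires, +8 burnt)
  -> target ignites at step 4
Step 5: cell (4,4)='.' (+0 fires, +2 burnt)
  fire out at step 5

4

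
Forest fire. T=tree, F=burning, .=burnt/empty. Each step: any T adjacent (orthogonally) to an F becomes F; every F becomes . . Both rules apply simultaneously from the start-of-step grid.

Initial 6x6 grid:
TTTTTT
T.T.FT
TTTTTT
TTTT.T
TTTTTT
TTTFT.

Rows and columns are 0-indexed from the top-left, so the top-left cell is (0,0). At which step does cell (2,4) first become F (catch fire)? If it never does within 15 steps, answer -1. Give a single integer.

Step 1: cell (2,4)='F' (+6 fires, +2 burnt)
  -> target ignites at step 1
Step 2: cell (2,4)='.' (+8 fires, +6 burnt)
Step 3: cell (2,4)='.' (+7 fires, +8 burnt)
Step 4: cell (2,4)='.' (+5 fires, +7 burnt)
Step 5: cell (2,4)='.' (+3 fires, +5 burnt)
Step 6: cell (2,4)='.' (+1 fires, +3 burnt)
Step 7: cell (2,4)='.' (+0 fires, +1 burnt)
  fire out at step 7

1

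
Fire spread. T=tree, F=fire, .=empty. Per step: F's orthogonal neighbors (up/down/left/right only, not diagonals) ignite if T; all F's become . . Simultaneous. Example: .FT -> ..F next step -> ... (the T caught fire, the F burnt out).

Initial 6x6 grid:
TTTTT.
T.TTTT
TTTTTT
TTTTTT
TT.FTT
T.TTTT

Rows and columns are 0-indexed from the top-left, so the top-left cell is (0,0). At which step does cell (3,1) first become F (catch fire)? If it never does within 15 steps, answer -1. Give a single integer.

Step 1: cell (3,1)='T' (+3 fires, +1 burnt)
Step 2: cell (3,1)='T' (+6 fires, +3 burnt)
Step 3: cell (3,1)='F' (+6 fires, +6 burnt)
  -> target ignites at step 3
Step 4: cell (3,1)='.' (+7 fires, +6 burnt)
Step 5: cell (3,1)='.' (+5 fires, +7 burnt)
Step 6: cell (3,1)='.' (+3 fires, +5 burnt)
Step 7: cell (3,1)='.' (+1 fires, +3 burnt)
Step 8: cell (3,1)='.' (+0 fires, +1 burnt)
  fire out at step 8

3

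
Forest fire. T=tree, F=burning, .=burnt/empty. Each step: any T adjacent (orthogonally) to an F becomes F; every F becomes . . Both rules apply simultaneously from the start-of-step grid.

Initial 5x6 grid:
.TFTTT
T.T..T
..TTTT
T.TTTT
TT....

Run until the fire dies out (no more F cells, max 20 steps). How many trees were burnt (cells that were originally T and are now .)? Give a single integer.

Answer: 14

Derivation:
Step 1: +3 fires, +1 burnt (F count now 3)
Step 2: +2 fires, +3 burnt (F count now 2)
Step 3: +3 fires, +2 burnt (F count now 3)
Step 4: +3 fires, +3 burnt (F count now 3)
Step 5: +2 fires, +3 burnt (F count now 2)
Step 6: +1 fires, +2 burnt (F count now 1)
Step 7: +0 fires, +1 burnt (F count now 0)
Fire out after step 7
Initially T: 18, now '.': 26
Total burnt (originally-T cells now '.'): 14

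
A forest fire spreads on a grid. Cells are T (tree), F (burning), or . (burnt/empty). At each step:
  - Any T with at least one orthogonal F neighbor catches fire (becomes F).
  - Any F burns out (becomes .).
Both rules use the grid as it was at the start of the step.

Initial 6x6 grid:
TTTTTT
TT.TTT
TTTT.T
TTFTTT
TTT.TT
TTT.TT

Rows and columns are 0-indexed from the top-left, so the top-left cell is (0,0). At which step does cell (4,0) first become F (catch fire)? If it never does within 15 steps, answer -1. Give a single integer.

Step 1: cell (4,0)='T' (+4 fires, +1 burnt)
Step 2: cell (4,0)='T' (+6 fires, +4 burnt)
Step 3: cell (4,0)='F' (+7 fires, +6 burnt)
  -> target ignites at step 3
Step 4: cell (4,0)='.' (+8 fires, +7 burnt)
Step 5: cell (4,0)='.' (+5 fires, +8 burnt)
Step 6: cell (4,0)='.' (+1 fires, +5 burnt)
Step 7: cell (4,0)='.' (+0 fires, +1 burnt)
  fire out at step 7

3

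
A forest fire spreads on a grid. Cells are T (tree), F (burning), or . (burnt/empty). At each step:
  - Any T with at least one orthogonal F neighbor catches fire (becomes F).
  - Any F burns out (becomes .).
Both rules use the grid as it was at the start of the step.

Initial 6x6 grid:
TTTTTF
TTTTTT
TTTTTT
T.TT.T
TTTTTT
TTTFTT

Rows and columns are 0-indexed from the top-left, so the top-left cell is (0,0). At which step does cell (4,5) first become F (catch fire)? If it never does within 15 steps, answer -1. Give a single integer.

Step 1: cell (4,5)='T' (+5 fires, +2 burnt)
Step 2: cell (4,5)='T' (+8 fires, +5 burnt)
Step 3: cell (4,5)='F' (+9 fires, +8 burnt)
  -> target ignites at step 3
Step 4: cell (4,5)='.' (+4 fires, +9 burnt)
Step 5: cell (4,5)='.' (+4 fires, +4 burnt)
Step 6: cell (4,5)='.' (+2 fires, +4 burnt)
Step 7: cell (4,5)='.' (+0 fires, +2 burnt)
  fire out at step 7

3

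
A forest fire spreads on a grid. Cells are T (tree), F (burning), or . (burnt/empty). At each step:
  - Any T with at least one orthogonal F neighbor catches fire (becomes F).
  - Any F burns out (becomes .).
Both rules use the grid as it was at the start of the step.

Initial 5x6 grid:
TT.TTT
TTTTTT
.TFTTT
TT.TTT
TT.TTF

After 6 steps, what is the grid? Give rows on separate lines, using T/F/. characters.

Step 1: 5 trees catch fire, 2 burn out
  TT.TTT
  TTFTTT
  .F.FTT
  TT.TTF
  TT.TF.
Step 2: 8 trees catch fire, 5 burn out
  TT.TTT
  TF.FTT
  ....FF
  TF.FF.
  TT.F..
Step 3: 7 trees catch fire, 8 burn out
  TF.FTT
  F...FF
  ......
  F.....
  TF....
Step 4: 4 trees catch fire, 7 burn out
  F...FF
  ......
  ......
  ......
  F.....
Step 5: 0 trees catch fire, 4 burn out
  ......
  ......
  ......
  ......
  ......
Step 6: 0 trees catch fire, 0 burn out
  ......
  ......
  ......
  ......
  ......

......
......
......
......
......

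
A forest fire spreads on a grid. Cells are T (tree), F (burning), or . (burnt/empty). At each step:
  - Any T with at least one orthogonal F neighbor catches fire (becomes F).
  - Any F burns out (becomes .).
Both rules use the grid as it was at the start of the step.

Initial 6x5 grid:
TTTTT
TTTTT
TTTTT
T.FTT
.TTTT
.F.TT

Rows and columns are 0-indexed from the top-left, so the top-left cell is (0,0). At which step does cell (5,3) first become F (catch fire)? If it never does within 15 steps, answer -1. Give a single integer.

Step 1: cell (5,3)='T' (+4 fires, +2 burnt)
Step 2: cell (5,3)='T' (+5 fires, +4 burnt)
Step 3: cell (5,3)='F' (+7 fires, +5 burnt)
  -> target ignites at step 3
Step 4: cell (5,3)='.' (+6 fires, +7 burnt)
Step 5: cell (5,3)='.' (+2 fires, +6 burnt)
Step 6: cell (5,3)='.' (+0 fires, +2 burnt)
  fire out at step 6

3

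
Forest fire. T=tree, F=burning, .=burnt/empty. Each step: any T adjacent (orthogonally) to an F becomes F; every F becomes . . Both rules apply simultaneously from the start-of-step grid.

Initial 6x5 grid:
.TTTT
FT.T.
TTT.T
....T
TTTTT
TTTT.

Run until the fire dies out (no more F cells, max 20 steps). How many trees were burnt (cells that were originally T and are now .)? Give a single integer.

Answer: 9

Derivation:
Step 1: +2 fires, +1 burnt (F count now 2)
Step 2: +2 fires, +2 burnt (F count now 2)
Step 3: +2 fires, +2 burnt (F count now 2)
Step 4: +1 fires, +2 burnt (F count now 1)
Step 5: +2 fires, +1 burnt (F count now 2)
Step 6: +0 fires, +2 burnt (F count now 0)
Fire out after step 6
Initially T: 20, now '.': 19
Total burnt (originally-T cells now '.'): 9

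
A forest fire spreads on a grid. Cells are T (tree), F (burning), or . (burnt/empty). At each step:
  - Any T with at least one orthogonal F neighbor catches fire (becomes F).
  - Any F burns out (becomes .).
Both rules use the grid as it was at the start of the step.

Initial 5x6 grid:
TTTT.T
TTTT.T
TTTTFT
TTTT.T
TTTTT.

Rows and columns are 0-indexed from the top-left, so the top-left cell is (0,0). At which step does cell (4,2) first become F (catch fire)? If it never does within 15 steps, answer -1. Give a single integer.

Step 1: cell (4,2)='T' (+2 fires, +1 burnt)
Step 2: cell (4,2)='T' (+5 fires, +2 burnt)
Step 3: cell (4,2)='T' (+6 fires, +5 burnt)
Step 4: cell (4,2)='F' (+6 fires, +6 burnt)
  -> target ignites at step 4
Step 5: cell (4,2)='.' (+4 fires, +6 burnt)
Step 6: cell (4,2)='.' (+2 fires, +4 burnt)
Step 7: cell (4,2)='.' (+0 fires, +2 burnt)
  fire out at step 7

4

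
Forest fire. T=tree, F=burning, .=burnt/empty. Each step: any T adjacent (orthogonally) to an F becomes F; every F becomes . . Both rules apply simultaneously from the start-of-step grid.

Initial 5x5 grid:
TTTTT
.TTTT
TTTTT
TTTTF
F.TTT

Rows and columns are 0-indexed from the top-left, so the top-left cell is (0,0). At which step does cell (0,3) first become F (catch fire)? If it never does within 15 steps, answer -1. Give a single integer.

Step 1: cell (0,3)='T' (+4 fires, +2 burnt)
Step 2: cell (0,3)='T' (+6 fires, +4 burnt)
Step 3: cell (0,3)='T' (+5 fires, +6 burnt)
Step 4: cell (0,3)='F' (+3 fires, +5 burnt)
  -> target ignites at step 4
Step 5: cell (0,3)='.' (+2 fires, +3 burnt)
Step 6: cell (0,3)='.' (+1 fires, +2 burnt)
Step 7: cell (0,3)='.' (+0 fires, +1 burnt)
  fire out at step 7

4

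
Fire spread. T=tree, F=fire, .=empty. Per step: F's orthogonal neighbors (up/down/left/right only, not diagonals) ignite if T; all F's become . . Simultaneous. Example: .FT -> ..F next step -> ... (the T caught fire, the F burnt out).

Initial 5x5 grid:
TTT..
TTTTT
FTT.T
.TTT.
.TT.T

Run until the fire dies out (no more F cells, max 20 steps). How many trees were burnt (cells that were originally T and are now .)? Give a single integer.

Answer: 16

Derivation:
Step 1: +2 fires, +1 burnt (F count now 2)
Step 2: +4 fires, +2 burnt (F count now 4)
Step 3: +4 fires, +4 burnt (F count now 4)
Step 4: +4 fires, +4 burnt (F count now 4)
Step 5: +1 fires, +4 burnt (F count now 1)
Step 6: +1 fires, +1 burnt (F count now 1)
Step 7: +0 fires, +1 burnt (F count now 0)
Fire out after step 7
Initially T: 17, now '.': 24
Total burnt (originally-T cells now '.'): 16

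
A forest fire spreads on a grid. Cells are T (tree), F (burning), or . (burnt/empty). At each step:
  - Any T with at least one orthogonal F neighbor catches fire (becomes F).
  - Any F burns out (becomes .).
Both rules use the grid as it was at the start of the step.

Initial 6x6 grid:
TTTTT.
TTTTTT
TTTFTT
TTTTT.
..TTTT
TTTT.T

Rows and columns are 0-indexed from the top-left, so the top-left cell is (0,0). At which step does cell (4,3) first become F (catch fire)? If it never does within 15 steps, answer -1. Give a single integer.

Step 1: cell (4,3)='T' (+4 fires, +1 burnt)
Step 2: cell (4,3)='F' (+8 fires, +4 burnt)
  -> target ignites at step 2
Step 3: cell (4,3)='.' (+9 fires, +8 burnt)
Step 4: cell (4,3)='.' (+5 fires, +9 burnt)
Step 5: cell (4,3)='.' (+3 fires, +5 burnt)
Step 6: cell (4,3)='.' (+1 fires, +3 burnt)
Step 7: cell (4,3)='.' (+0 fires, +1 burnt)
  fire out at step 7

2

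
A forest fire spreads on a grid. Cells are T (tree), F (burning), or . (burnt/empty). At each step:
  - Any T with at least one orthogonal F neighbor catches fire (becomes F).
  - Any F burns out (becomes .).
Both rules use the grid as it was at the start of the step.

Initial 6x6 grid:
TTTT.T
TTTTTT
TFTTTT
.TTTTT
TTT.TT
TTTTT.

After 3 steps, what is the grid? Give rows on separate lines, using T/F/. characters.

Step 1: 4 trees catch fire, 1 burn out
  TTTT.T
  TFTTTT
  F.FTTT
  .FTTTT
  TTT.TT
  TTTTT.
Step 2: 6 trees catch fire, 4 burn out
  TFTT.T
  F.FTTT
  ...FTT
  ..FTTT
  TFT.TT
  TTTTT.
Step 3: 8 trees catch fire, 6 burn out
  F.FT.T
  ...FTT
  ....FT
  ...FTT
  F.F.TT
  TFTTT.

F.FT.T
...FTT
....FT
...FTT
F.F.TT
TFTTT.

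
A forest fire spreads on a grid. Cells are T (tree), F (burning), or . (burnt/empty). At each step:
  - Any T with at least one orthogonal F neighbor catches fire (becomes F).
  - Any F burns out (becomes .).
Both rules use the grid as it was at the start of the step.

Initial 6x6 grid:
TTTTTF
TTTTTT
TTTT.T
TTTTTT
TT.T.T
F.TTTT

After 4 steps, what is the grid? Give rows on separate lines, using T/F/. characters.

Step 1: 3 trees catch fire, 2 burn out
  TTTTF.
  TTTTTF
  TTTT.T
  TTTTTT
  FT.T.T
  ..TTTT
Step 2: 5 trees catch fire, 3 burn out
  TTTF..
  TTTTF.
  TTTT.F
  FTTTTT
  .F.T.T
  ..TTTT
Step 3: 5 trees catch fire, 5 burn out
  TTF...
  TTTF..
  FTTT..
  .FTTTF
  ...T.T
  ..TTTT
Step 4: 8 trees catch fire, 5 burn out
  TF....
  FTF...
  .FTF..
  ..FTF.
  ...T.F
  ..TTTT

TF....
FTF...
.FTF..
..FTF.
...T.F
..TTTT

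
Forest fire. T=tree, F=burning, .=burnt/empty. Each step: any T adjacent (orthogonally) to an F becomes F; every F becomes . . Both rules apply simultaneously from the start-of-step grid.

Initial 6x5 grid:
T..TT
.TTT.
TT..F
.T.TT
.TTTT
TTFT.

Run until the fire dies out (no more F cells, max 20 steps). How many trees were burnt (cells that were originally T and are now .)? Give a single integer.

Step 1: +4 fires, +2 burnt (F count now 4)
Step 2: +5 fires, +4 burnt (F count now 5)
Step 3: +1 fires, +5 burnt (F count now 1)
Step 4: +1 fires, +1 burnt (F count now 1)
Step 5: +2 fires, +1 burnt (F count now 2)
Step 6: +1 fires, +2 burnt (F count now 1)
Step 7: +1 fires, +1 burnt (F count now 1)
Step 8: +1 fires, +1 burnt (F count now 1)
Step 9: +1 fires, +1 burnt (F count now 1)
Step 10: +0 fires, +1 burnt (F count now 0)
Fire out after step 10
Initially T: 18, now '.': 29
Total burnt (originally-T cells now '.'): 17

Answer: 17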